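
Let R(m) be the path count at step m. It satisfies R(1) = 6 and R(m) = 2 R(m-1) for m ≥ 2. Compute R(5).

96

R(2) = 2·6 = 12
R(3) = 2·12 = 24
R(4) = 2·24 = 48
R(5) = 2·48 = 96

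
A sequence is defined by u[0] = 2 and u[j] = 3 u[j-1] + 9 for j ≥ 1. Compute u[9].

u[1] = 3*2 + 9 = 15
u[2] = 3*15 + 9 = 54
u[3] = 3*54 + 9 = 171
u[4] = 3*171 + 9 = 522
u[5] = 3*522 + 9 = 1575
u[6] = 3*1575 + 9 = 4734
u[7] = 3*4734 + 9 = 14211
u[8] = 3*14211 + 9 = 42642
u[9] = 3*42642 + 9 = 127935

127935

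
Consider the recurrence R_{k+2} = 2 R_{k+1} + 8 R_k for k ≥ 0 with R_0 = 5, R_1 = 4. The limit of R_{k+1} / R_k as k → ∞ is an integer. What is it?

The characteristic equation is r^2 - 2r - 8 = 0, which factors as (r - 4)(r + 2) = 0.
So the roots are 4 and -2. Since |4| > |-2| and the coefficient of 4^k is non-zero, the ratio tends to 4.

4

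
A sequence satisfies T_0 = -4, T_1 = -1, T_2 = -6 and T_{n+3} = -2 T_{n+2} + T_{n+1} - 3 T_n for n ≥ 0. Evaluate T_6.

-396

T_3 = -2·(-6) + (-1) - 3·(-4) = 23
T_4 = -2·23 + (-6) - 3·(-1) = -49
T_5 = -2·(-49) + 23 - 3·(-6) = 139
T_6 = -2·139 + (-49) - 3·23 = -396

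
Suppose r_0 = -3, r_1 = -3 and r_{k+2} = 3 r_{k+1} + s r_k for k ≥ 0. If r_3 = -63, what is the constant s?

r_2 = -9 - 3s
r_3 = -27 - 12s
So -27 - 12s = -63, giving s = 3.

3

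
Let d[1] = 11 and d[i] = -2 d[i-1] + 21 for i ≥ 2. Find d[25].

The fixed point is 21/(1 + 2) = 7, so d[i] - 7 = -2(d[i-1] - 7).
Hence d[i] = 4·(-2)^{i-1} + 7.
d[25] = 4·(-2)^{24} + 7 = 4·16777216 + 7 = 67108871.

67108871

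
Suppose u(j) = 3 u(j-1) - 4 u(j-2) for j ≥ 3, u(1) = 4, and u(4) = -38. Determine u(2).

Let u(2) = z.
u(3) = -16 + 3z
u(4) = -48 + 5z
So -48 + 5z = -38, giving z = 2.

2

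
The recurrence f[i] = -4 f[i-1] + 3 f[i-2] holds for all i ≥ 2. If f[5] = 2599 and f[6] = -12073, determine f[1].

Rearranging, f[i-2] = (f[i] + 4 f[i-1]) / 3.
f[4] = (-12073 + 4(2599)) / 3 = -1677/3 = -559
f[3] = (2599 + 4(-559)) / 3 = 363/3 = 121
f[2] = (-559 + 4(121)) / 3 = -75/3 = -25
f[1] = (121 + 4(-25)) / 3 = 21/3 = 7

7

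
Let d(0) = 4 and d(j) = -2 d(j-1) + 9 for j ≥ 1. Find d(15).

-32765

The fixed point is 9/(1 + 2) = 3, so d(j) - 3 = -2(d(j-1) - 3).
Hence d(j) = 1·(-2)^j + 3.
d(15) = 1·(-2)^{15} + 3 = 1·-32768 + 3 = -32765.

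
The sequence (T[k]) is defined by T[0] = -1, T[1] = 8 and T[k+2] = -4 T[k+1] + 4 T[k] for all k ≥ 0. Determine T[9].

2226176

T[2] = -4(8) + 4(-1) = -36
T[3] = -4(-36) + 4(8) = 176
T[4] = -4(176) + 4(-36) = -848
T[5] = -4(-848) + 4(176) = 4096
T[6] = -4(4096) + 4(-848) = -19776
T[7] = -4(-19776) + 4(4096) = 95488
T[8] = -4(95488) + 4(-19776) = -461056
T[9] = -4(-461056) + 4(95488) = 2226176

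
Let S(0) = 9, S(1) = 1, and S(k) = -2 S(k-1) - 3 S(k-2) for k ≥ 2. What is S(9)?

1585

S(2) = -2·1 - 3·9 = -29
S(3) = -2·(-29) - 3·1 = 55
S(4) = -2·55 - 3·(-29) = -23
S(5) = -2·(-23) - 3·55 = -119
S(6) = -2·(-119) - 3·(-23) = 307
S(7) = -2·307 - 3·(-119) = -257
S(8) = -2·(-257) - 3·307 = -407
S(9) = -2·(-407) - 3·(-257) = 1585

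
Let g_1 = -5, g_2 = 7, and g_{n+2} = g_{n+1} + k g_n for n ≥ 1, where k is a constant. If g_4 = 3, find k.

-2

g_3 = 7 - 5k
g_4 = 7 + 2k
So 7 + 2k = 3, giving k = -2.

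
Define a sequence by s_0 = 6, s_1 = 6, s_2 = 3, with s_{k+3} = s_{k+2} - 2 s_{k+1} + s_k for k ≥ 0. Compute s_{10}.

s_3 = 3 - 2·6 + 6 = -3
s_4 = (-3) - 2·3 + 6 = -3
s_5 = (-3) - 2·(-3) + 3 = 6
s_6 = 6 - 2·(-3) + (-3) = 9
s_7 = 9 - 2·6 + (-3) = -6
s_8 = (-6) - 2·9 + 6 = -18
s_9 = (-18) - 2·(-6) + 9 = 3
s_{10} = 3 - 2·(-18) + (-6) = 33

33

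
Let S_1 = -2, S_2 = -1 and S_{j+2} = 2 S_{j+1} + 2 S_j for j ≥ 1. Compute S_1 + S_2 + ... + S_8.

-1275

S_3 = 2·(-1) + 2·(-2) = -6
S_4 = 2·(-6) + 2·(-1) = -14
S_5 = 2·(-14) + 2·(-6) = -40
S_6 = 2·(-40) + 2·(-14) = -108
S_7 = 2·(-108) + 2·(-40) = -296
S_8 = 2·(-296) + 2·(-108) = -808
Sum = (-2) + (-1) + (-6) + (-14) + (-40) + (-108) + (-296) + (-808) = -1275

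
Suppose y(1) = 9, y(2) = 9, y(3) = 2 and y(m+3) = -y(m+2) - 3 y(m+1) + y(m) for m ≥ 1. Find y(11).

y(4) = -2 - 3(9) + 9 = -20
y(5) = -(-20) - 3(2) + 9 = 23
y(6) = -23 - 3(-20) + 2 = 39
y(7) = -39 - 3(23) + (-20) = -128
y(8) = -(-128) - 3(39) + 23 = 34
y(9) = -34 - 3(-128) + 39 = 389
y(10) = -389 - 3(34) + (-128) = -619
y(11) = -(-619) - 3(389) + 34 = -514

-514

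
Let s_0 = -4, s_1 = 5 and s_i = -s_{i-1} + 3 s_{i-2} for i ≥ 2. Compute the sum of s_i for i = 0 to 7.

649

s_2 = -5 + 3(-4) = -17
s_3 = -(-17) + 3(5) = 32
s_4 = -32 + 3(-17) = -83
s_5 = -(-83) + 3(32) = 179
s_6 = -179 + 3(-83) = -428
s_7 = -(-428) + 3(179) = 965
Sum = (-4) + 5 + (-17) + 32 + (-83) + 179 + (-428) + 965 = 649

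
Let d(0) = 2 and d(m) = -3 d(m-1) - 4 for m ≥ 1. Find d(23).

-282429536482

The fixed point is -4/(1 + 3) = -1, so d(m) + 1 = -3(d(m-1) + 1).
Hence d(m) = 3·(-3)^m - 1.
d(23) = 3·(-3)^{23} - 1 = 3·-94143178827 - 1 = -282429536482.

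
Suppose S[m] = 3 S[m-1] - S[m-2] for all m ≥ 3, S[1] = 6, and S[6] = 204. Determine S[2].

Let S[2] = x.
S[3] = -6 + 3x
S[4] = -18 + 8x
S[5] = -48 + 21x
S[6] = -126 + 55x
So -126 + 55x = 204, giving x = 6.

6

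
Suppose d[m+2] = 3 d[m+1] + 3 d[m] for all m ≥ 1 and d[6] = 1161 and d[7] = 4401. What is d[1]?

Rearranging, d[m-2] = (d[m] - 3 d[m-1]) / 3.
d[5] = (4401 - 3*1161) / 3 = 918/3 = 306
d[4] = (1161 - 3*306) / 3 = 243/3 = 81
d[3] = (306 - 3*81) / 3 = 63/3 = 21
d[2] = (81 - 3*21) / 3 = 18/3 = 6
d[1] = (21 - 3*6) / 3 = 3/3 = 1

1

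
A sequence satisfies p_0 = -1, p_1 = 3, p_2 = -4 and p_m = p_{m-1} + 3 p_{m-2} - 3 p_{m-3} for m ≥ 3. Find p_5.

p_3 = (-4) + 3*3 - 3*(-1) = 8
p_4 = 8 + 3*(-4) - 3*3 = -13
p_5 = (-13) + 3*8 - 3*(-4) = 23

23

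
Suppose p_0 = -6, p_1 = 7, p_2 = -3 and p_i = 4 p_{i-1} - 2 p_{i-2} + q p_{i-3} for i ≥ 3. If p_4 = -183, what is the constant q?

5

p_3 = -26 - 6q
p_4 = -98 - 17q
So -98 - 17q = -183, giving q = 5.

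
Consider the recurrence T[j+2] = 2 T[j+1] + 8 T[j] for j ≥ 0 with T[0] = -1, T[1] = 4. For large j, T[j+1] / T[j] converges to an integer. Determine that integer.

4

The characteristic equation is r^2 - 2r - 8 = 0, which factors as (r - 4)(r + 2) = 0.
So the roots are 4 and -2. Since |4| > |-2| and the coefficient of 4^j is non-zero, the ratio tends to 4.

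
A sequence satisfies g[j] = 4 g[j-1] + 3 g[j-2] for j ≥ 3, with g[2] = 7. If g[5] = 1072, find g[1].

8

Let g[1] = z.
g[3] = 28 + 3z
g[4] = 133 + 12z
g[5] = 616 + 57z
So 616 + 57z = 1072, giving z = 8.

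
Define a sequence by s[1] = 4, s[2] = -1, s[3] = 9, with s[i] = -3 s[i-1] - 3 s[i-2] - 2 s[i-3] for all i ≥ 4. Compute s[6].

-135

s[4] = -3*9 - 3*(-1) - 2*4 = -32
s[5] = -3*(-32) - 3*9 - 2*(-1) = 71
s[6] = -3*71 - 3*(-32) - 2*9 = -135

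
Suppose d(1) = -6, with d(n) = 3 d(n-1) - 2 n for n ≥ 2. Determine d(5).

d(2) = 3*(-6) - 4 = -22
d(3) = 3*(-22) - 6 = -72
d(4) = 3*(-72) - 8 = -224
d(5) = 3*(-224) - 10 = -682

-682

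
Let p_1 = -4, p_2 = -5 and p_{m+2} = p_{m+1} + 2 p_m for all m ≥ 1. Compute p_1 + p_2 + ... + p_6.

-189

p_3 = (-5) + 2·(-4) = -13
p_4 = (-13) + 2·(-5) = -23
p_5 = (-23) + 2·(-13) = -49
p_6 = (-49) + 2·(-23) = -95
Sum = (-4) + (-5) + (-13) + (-23) + (-49) + (-95) = -189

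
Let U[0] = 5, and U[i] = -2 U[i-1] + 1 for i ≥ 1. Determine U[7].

U[1] = -2·5 + 1 = -9
U[2] = -2·(-9) + 1 = 19
U[3] = -2·19 + 1 = -37
U[4] = -2·(-37) + 1 = 75
U[5] = -2·75 + 1 = -149
U[6] = -2·(-149) + 1 = 299
U[7] = -2·299 + 1 = -597

-597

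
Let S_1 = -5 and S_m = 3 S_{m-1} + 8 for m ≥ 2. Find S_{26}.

-847288609447

The fixed point is 8/(1 - 3) = -4, so S_m + 4 = 3(S_{m-1} + 4).
Hence S_m = -1·3^{m-1} - 4.
S_{26} = -1·3^{25} - 4 = -1·847288609443 - 4 = -847288609447.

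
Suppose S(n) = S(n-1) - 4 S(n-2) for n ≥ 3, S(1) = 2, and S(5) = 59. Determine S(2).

-5

Let S(2) = x.
S(3) = -8 + x
S(4) = -8 - 3x
S(5) = 24 - 7x
So 24 - 7x = 59, giving x = -5.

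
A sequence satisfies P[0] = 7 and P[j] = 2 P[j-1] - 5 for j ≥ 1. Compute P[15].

The fixed point is -5/(1 - 2) = 5, so P[j] - 5 = 2(P[j-1] - 5).
Hence P[j] = 2·2^j + 5.
P[15] = 2·2^{15} + 5 = 2·32768 + 5 = 65541.

65541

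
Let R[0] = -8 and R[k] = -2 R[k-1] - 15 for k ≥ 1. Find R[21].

The fixed point is -15/(1 + 2) = -5, so R[k] + 5 = -2(R[k-1] + 5).
Hence R[k] = -3·(-2)^k - 5.
R[21] = -3·(-2)^{21} - 5 = -3·-2097152 - 5 = 6291451.

6291451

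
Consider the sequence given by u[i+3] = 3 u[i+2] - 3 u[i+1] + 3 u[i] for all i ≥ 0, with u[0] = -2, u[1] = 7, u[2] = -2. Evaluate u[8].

-1422

u[3] = 3*(-2) - 3*7 + 3*(-2) = -33
u[4] = 3*(-33) - 3*(-2) + 3*7 = -72
u[5] = 3*(-72) - 3*(-33) + 3*(-2) = -123
u[6] = 3*(-123) - 3*(-72) + 3*(-33) = -252
u[7] = 3*(-252) - 3*(-123) + 3*(-72) = -603
u[8] = 3*(-603) - 3*(-252) + 3*(-123) = -1422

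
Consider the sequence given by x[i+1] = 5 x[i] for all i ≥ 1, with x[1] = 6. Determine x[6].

x[2] = 5*6 = 30
x[3] = 5*30 = 150
x[4] = 5*150 = 750
x[5] = 5*750 = 3750
x[6] = 5*3750 = 18750

18750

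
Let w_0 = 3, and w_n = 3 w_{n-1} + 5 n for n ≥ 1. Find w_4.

w_1 = 3*3 + 5 = 14
w_2 = 3*14 + 10 = 52
w_3 = 3*52 + 15 = 171
w_4 = 3*171 + 20 = 533

533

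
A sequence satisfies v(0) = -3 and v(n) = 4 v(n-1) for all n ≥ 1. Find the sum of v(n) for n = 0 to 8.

-262143

v(1) = 4(-3) = -12
v(2) = 4(-12) = -48
v(3) = 4(-48) = -192
v(4) = 4(-192) = -768
v(5) = 4(-768) = -3072
v(6) = 4(-3072) = -12288
v(7) = 4(-12288) = -49152
v(8) = 4(-49152) = -196608
Sum = (-3) + (-12) + (-48) + (-192) + (-768) + (-3072) + (-12288) + (-49152) + (-196608) = -262143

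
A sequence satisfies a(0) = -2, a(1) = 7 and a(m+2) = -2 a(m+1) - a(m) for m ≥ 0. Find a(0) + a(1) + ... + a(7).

a(2) = -2(7) - (-2) = -12
a(3) = -2(-12) - 7 = 17
a(4) = -2(17) - (-12) = -22
a(5) = -2(-22) - 17 = 27
a(6) = -2(27) - (-22) = -32
a(7) = -2(-32) - 27 = 37
Sum = (-2) + 7 + (-12) + 17 + (-22) + 27 + (-32) + 37 = 20

20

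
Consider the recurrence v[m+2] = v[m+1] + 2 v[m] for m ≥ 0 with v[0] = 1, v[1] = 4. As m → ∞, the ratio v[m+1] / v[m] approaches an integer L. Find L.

The characteristic equation is r^2 - r - 2 = 0, which factors as (r - 2)(r + 1) = 0.
So the roots are 2 and -1. Since |2| > |-1| and the coefficient of 2^m is non-zero, the ratio tends to 2.

2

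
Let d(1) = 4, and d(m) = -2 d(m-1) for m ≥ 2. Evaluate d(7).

256

d(2) = -2·4 = -8
d(3) = -2·(-8) = 16
d(4) = -2·16 = -32
d(5) = -2·(-32) = 64
d(6) = -2·64 = -128
d(7) = -2·(-128) = 256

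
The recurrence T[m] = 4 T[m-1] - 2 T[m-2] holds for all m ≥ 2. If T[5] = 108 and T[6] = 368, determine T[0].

4

Rearranging, T[m-2] = (T[m] - 4 T[m-1]) / -2.
T[4] = (368 - 4*108) / -2 = -64/-2 = 32
T[3] = (108 - 4*32) / -2 = -20/-2 = 10
T[2] = (32 - 4*10) / -2 = -8/-2 = 4
T[1] = (10 - 4*4) / -2 = -6/-2 = 3
T[0] = (4 - 4*3) / -2 = -8/-2 = 4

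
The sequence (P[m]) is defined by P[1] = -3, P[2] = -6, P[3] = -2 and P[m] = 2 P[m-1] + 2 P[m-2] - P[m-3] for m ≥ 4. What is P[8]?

-478

P[4] = 2·(-2) + 2·(-6) - (-3) = -13
P[5] = 2·(-13) + 2·(-2) - (-6) = -24
P[6] = 2·(-24) + 2·(-13) - (-2) = -72
P[7] = 2·(-72) + 2·(-24) - (-13) = -179
P[8] = 2·(-179) + 2·(-72) - (-24) = -478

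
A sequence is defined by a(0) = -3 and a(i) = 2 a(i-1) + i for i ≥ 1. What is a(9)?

-523

a(1) = 2(-3) + 1 = -5
a(2) = 2(-5) + 2 = -8
a(3) = 2(-8) + 3 = -13
a(4) = 2(-13) + 4 = -22
a(5) = 2(-22) + 5 = -39
a(6) = 2(-39) + 6 = -72
a(7) = 2(-72) + 7 = -137
a(8) = 2(-137) + 8 = -266
a(9) = 2(-266) + 9 = -523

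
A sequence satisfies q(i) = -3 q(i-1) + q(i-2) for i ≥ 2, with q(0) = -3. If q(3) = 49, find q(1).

4

Let q(1) = x.
q(2) = -3 - 3x
q(3) = 9 + 10x
So 9 + 10x = 49, giving x = 4.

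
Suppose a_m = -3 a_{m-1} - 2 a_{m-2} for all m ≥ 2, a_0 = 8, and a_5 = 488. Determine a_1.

Let a_1 = w.
a_2 = -16 - 3w
a_3 = 48 + 7w
a_4 = -112 - 15w
a_5 = 240 + 31w
So 240 + 31w = 488, giving w = 8.

8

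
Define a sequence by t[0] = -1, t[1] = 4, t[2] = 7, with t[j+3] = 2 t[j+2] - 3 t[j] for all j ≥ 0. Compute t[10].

-626

t[3] = 2*7 - 3*(-1) = 17
t[4] = 2*17 - 3*4 = 22
t[5] = 2*22 - 3*7 = 23
t[6] = 2*23 - 3*17 = -5
t[7] = 2*(-5) - 3*22 = -76
t[8] = 2*(-76) - 3*23 = -221
t[9] = 2*(-221) - 3*(-5) = -427
t[10] = 2*(-427) - 3*(-76) = -626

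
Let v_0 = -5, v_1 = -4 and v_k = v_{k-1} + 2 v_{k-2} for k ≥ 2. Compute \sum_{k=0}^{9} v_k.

v_2 = (-4) + 2(-5) = -14
v_3 = (-14) + 2(-4) = -22
v_4 = (-22) + 2(-14) = -50
v_5 = (-50) + 2(-22) = -94
v_6 = (-94) + 2(-50) = -194
v_7 = (-194) + 2(-94) = -382
v_8 = (-382) + 2(-194) = -770
v_9 = (-770) + 2(-382) = -1534
Sum = (-5) + (-4) + (-14) + (-22) + (-50) + (-94) + (-194) + (-382) + (-770) + (-1534) = -3069

-3069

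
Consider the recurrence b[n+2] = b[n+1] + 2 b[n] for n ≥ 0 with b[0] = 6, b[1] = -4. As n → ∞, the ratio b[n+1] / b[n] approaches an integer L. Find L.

2

The characteristic equation is r^2 - r - 2 = 0, which factors as (r - 2)(r + 1) = 0.
So the roots are 2 and -1. Since |2| > |-1| and the coefficient of 2^n is non-zero, the ratio tends to 2.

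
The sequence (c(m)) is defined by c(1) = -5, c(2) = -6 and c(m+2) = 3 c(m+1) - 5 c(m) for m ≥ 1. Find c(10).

c(3) = 3*(-6) - 5*(-5) = 7
c(4) = 3*7 - 5*(-6) = 51
c(5) = 3*51 - 5*7 = 118
c(6) = 3*118 - 5*51 = 99
c(7) = 3*99 - 5*118 = -293
c(8) = 3*(-293) - 5*99 = -1374
c(9) = 3*(-1374) - 5*(-293) = -2657
c(10) = 3*(-2657) - 5*(-1374) = -1101

-1101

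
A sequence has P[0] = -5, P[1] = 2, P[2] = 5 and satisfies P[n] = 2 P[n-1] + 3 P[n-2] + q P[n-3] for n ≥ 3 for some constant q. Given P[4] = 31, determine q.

2

P[3] = 16 - 5q
P[4] = 47 - 8q
So 47 - 8q = 31, giving q = 2.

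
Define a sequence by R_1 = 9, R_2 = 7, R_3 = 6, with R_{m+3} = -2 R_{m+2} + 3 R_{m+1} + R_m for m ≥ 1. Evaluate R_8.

593

R_4 = -2*6 + 3*7 + 9 = 18
R_5 = -2*18 + 3*6 + 7 = -11
R_6 = -2*(-11) + 3*18 + 6 = 82
R_7 = -2*82 + 3*(-11) + 18 = -179
R_8 = -2*(-179) + 3*82 + (-11) = 593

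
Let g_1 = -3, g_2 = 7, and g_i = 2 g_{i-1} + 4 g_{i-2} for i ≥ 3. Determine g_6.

272

g_3 = 2(7) + 4(-3) = 2
g_4 = 2(2) + 4(7) = 32
g_5 = 2(32) + 4(2) = 72
g_6 = 2(72) + 4(32) = 272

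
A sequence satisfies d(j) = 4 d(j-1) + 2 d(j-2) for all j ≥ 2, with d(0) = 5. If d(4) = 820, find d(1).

Let d(1) = w.
d(2) = 10 + 4w
d(3) = 40 + 18w
d(4) = 180 + 80w
So 180 + 80w = 820, giving w = 8.

8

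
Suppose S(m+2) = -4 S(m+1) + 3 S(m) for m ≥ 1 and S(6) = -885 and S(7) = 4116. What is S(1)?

Rearranging, S(m-2) = (S(m) + 4 S(m-1)) / 3.
S(5) = (4116 + 4*(-885)) / 3 = 576/3 = 192
S(4) = (-885 + 4*192) / 3 = -117/3 = -39
S(3) = (192 + 4*(-39)) / 3 = 36/3 = 12
S(2) = (-39 + 4*12) / 3 = 9/3 = 3
S(1) = (12 + 4*3) / 3 = 24/3 = 8

8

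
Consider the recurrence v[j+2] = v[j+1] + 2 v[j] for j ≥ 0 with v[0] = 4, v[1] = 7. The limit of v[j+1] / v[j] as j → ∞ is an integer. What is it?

The characteristic equation is r^2 - r - 2 = 0, which factors as (r - 2)(r + 1) = 0.
So the roots are 2 and -1. Since |2| > |-1| and the coefficient of 2^j is non-zero, the ratio tends to 2.

2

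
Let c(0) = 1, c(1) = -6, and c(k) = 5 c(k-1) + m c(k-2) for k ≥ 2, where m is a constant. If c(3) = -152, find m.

c(2) = -30 + m
c(3) = -150 - m
So -150 - m = -152, giving m = 2.

2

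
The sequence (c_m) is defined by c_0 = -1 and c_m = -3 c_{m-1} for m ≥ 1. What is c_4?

c_1 = -3*(-1) = 3
c_2 = -3*3 = -9
c_3 = -3*(-9) = 27
c_4 = -3*27 = -81

-81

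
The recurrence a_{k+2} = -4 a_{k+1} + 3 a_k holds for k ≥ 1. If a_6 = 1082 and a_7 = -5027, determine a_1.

Rearranging, a_{k-2} = (a_k + 4 a_{k-1}) / 3.
a_5 = (-5027 + 4*1082) / 3 = -699/3 = -233
a_4 = (1082 + 4*(-233)) / 3 = 150/3 = 50
a_3 = (-233 + 4*50) / 3 = -33/3 = -11
a_2 = (50 + 4*(-11)) / 3 = 6/3 = 2
a_1 = (-11 + 4*2) / 3 = -3/3 = -1

-1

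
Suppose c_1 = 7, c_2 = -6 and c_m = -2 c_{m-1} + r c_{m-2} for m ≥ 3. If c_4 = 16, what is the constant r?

c_3 = 12 + 7r
c_4 = -24 - 20r
So -24 - 20r = 16, giving r = -2.

-2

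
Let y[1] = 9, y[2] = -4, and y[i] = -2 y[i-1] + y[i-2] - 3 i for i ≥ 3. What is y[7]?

364

y[3] = -2*(-4) + 9 - 9 = 8
y[4] = -2*8 + (-4) - 12 = -32
y[5] = -2*(-32) + 8 - 15 = 57
y[6] = -2*57 + (-32) - 18 = -164
y[7] = -2*(-164) + 57 - 21 = 364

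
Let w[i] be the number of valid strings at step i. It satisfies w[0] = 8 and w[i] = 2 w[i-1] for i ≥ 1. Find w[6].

512

w[1] = 2·8 = 16
w[2] = 2·16 = 32
w[3] = 2·32 = 64
w[4] = 2·64 = 128
w[5] = 2·128 = 256
w[6] = 2·256 = 512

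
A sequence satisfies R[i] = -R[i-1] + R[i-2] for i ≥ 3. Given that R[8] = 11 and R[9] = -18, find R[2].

-1

Rearranging, R[i-2] = R[i] + R[i-1].
R[7] = -18 + 11 = -7
R[6] = 11 + (-7) = 4
R[5] = -7 + 4 = -3
R[4] = 4 + (-3) = 1
R[3] = -3 + 1 = -2
R[2] = 1 + (-2) = -1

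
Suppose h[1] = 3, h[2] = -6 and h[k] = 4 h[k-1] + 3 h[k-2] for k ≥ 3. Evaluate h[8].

-35862

h[3] = 4(-6) + 3(3) = -15
h[4] = 4(-15) + 3(-6) = -78
h[5] = 4(-78) + 3(-15) = -357
h[6] = 4(-357) + 3(-78) = -1662
h[7] = 4(-1662) + 3(-357) = -7719
h[8] = 4(-7719) + 3(-1662) = -35862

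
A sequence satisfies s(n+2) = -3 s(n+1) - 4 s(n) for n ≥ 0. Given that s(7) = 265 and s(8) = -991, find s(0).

-4

Rearranging, s(n-2) = (s(n) + 3 s(n-1)) / -4.
s(6) = (-991 + 3·265) / -4 = -196/-4 = 49
s(5) = (265 + 3·49) / -4 = 412/-4 = -103
s(4) = (49 + 3·(-103)) / -4 = -260/-4 = 65
s(3) = (-103 + 3·65) / -4 = 92/-4 = -23
s(2) = (65 + 3·(-23)) / -4 = -4/-4 = 1
s(1) = (-23 + 3·1) / -4 = -20/-4 = 5
s(0) = (1 + 3·5) / -4 = 16/-4 = -4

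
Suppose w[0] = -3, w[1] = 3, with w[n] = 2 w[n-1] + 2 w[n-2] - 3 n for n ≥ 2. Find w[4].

-54

w[2] = 2(3) + 2(-3) - 6 = -6
w[3] = 2(-6) + 2(3) - 9 = -15
w[4] = 2(-15) + 2(-6) - 12 = -54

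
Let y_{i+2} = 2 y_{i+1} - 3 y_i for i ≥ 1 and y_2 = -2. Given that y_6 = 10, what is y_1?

-1

Let y_1 = x.
y_3 = -4 - 3x
y_4 = -2 - 6x
y_5 = 8 - 3x
y_6 = 22 + 12x
So 22 + 12x = 10, giving x = -1.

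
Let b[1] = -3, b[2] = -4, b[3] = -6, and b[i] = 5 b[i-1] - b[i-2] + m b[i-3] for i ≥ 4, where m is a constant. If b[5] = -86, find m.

b[4] = -26 - 3m
b[5] = -124 - 19m
So -124 - 19m = -86, giving m = -2.

-2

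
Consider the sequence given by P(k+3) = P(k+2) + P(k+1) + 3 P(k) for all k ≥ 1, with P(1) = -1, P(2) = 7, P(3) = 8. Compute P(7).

154

P(4) = 8 + 7 + 3*(-1) = 12
P(5) = 12 + 8 + 3*7 = 41
P(6) = 41 + 12 + 3*8 = 77
P(7) = 77 + 41 + 3*12 = 154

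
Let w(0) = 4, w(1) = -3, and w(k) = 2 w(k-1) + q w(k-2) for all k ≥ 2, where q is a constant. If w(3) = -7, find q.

1

w(2) = -6 + 4q
w(3) = -12 + 5q
So -12 + 5q = -7, giving q = 1.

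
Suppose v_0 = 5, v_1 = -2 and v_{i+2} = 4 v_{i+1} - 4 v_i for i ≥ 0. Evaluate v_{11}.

-124928

v_2 = 4(-2) - 4(5) = -28
v_3 = 4(-28) - 4(-2) = -104
v_4 = 4(-104) - 4(-28) = -304
v_5 = 4(-304) - 4(-104) = -800
v_6 = 4(-800) - 4(-304) = -1984
v_7 = 4(-1984) - 4(-800) = -4736
v_8 = 4(-4736) - 4(-1984) = -11008
v_9 = 4(-11008) - 4(-4736) = -25088
v_{10} = 4(-25088) - 4(-11008) = -56320
v_{11} = 4(-56320) - 4(-25088) = -124928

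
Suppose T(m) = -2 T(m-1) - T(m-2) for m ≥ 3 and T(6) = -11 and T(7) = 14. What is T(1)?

-4

Rearranging, T(m-2) = -(T(m) + 2 T(m-1)).
T(5) = -(14 + 2*(-11)) = 8
T(4) = -(-11 + 2*8) = -5
T(3) = -(8 + 2*(-5)) = 2
T(2) = -(-5 + 2*2) = 1
T(1) = -(2 + 2*1) = -4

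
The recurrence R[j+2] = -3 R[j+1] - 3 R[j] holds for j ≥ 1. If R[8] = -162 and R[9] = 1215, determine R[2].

Rearranging, R[j-2] = (R[j] + 3 R[j-1]) / -3.
R[7] = (1215 + 3*(-162)) / -3 = 729/-3 = -243
R[6] = (-162 + 3*(-243)) / -3 = -891/-3 = 297
R[5] = (-243 + 3*297) / -3 = 648/-3 = -216
R[4] = (297 + 3*(-216)) / -3 = -351/-3 = 117
R[3] = (-216 + 3*117) / -3 = 135/-3 = -45
R[2] = (117 + 3*(-45)) / -3 = -18/-3 = 6

6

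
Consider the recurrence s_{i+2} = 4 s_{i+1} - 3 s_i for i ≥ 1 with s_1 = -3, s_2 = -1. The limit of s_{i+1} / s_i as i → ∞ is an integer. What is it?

The characteristic equation is r^2 - 4r + 3 = 0, which factors as (r - 3)(r - 1) = 0.
So the roots are 3 and 1. Since |3| > |1| and the coefficient of 3^i is non-zero, the ratio tends to 3.

3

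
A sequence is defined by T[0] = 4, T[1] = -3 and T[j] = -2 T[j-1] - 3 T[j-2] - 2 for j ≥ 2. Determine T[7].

-165

T[2] = -2(-3) - 3(4) - 2 = -8
T[3] = -2(-8) - 3(-3) - 2 = 23
T[4] = -2(23) - 3(-8) - 2 = -24
T[5] = -2(-24) - 3(23) - 2 = -23
T[6] = -2(-23) - 3(-24) - 2 = 116
T[7] = -2(116) - 3(-23) - 2 = -165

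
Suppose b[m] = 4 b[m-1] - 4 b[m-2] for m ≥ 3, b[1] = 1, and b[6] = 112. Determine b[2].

3

Let b[2] = w.
b[3] = -4 + 4w
b[4] = -16 + 12w
b[5] = -48 + 32w
b[6] = -128 + 80w
So -128 + 80w = 112, giving w = 3.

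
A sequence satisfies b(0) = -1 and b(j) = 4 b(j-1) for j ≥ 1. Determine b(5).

b(1) = 4*(-1) = -4
b(2) = 4*(-4) = -16
b(3) = 4*(-16) = -64
b(4) = 4*(-64) = -256
b(5) = 4*(-256) = -1024

-1024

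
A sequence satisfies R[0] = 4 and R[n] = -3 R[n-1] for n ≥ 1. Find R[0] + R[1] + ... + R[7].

R[1] = -3·4 = -12
R[2] = -3·(-12) = 36
R[3] = -3·36 = -108
R[4] = -3·(-108) = 324
R[5] = -3·324 = -972
R[6] = -3·(-972) = 2916
R[7] = -3·2916 = -8748
Sum = 4 + (-12) + 36 + (-108) + 324 + (-972) + 2916 + (-8748) = -6560

-6560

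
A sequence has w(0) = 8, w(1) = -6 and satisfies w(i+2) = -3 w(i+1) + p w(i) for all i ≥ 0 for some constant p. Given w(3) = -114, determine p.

2

w(2) = 18 + 8p
w(3) = -54 - 30p
So -54 - 30p = -114, giving p = 2.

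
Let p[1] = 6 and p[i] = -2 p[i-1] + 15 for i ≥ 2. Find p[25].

The fixed point is 15/(1 + 2) = 5, so p[i] - 5 = -2(p[i-1] - 5).
Hence p[i] = 1·(-2)^{i-1} + 5.
p[25] = 1·(-2)^{24} + 5 = 1·16777216 + 5 = 16777221.

16777221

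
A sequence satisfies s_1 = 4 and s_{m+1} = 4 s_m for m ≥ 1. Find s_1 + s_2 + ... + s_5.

s_2 = 4*4 = 16
s_3 = 4*16 = 64
s_4 = 4*64 = 256
s_5 = 4*256 = 1024
Sum = 4 + 16 + 64 + 256 + 1024 = 1364

1364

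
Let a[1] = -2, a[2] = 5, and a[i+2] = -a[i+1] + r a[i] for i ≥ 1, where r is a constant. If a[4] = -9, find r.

-2

a[3] = -5 - 2r
a[4] = 5 + 7r
So 5 + 7r = -9, giving r = -2.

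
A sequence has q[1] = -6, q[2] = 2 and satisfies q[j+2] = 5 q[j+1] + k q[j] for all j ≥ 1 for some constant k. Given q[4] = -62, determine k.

4

q[3] = 10 - 6k
q[4] = 50 - 28k
So 50 - 28k = -62, giving k = 4.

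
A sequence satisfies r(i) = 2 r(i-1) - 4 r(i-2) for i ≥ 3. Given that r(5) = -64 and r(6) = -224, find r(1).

-3

Rearranging, r(i-2) = (r(i) - 2 r(i-1)) / -4.
r(4) = (-224 - 2(-64)) / -4 = -96/-4 = 24
r(3) = (-64 - 2(24)) / -4 = -112/-4 = 28
r(2) = (24 - 2(28)) / -4 = -32/-4 = 8
r(1) = (28 - 2(8)) / -4 = 12/-4 = -3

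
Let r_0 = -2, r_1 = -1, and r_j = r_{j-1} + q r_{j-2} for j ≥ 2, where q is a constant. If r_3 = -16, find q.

5

r_2 = -1 - 2q
r_3 = -1 - 3q
So -1 - 3q = -16, giving q = 5.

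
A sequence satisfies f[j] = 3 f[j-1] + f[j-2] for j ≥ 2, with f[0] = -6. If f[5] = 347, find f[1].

5

Let f[1] = y.
f[2] = -6 + 3y
f[3] = -18 + 10y
f[4] = -60 + 33y
f[5] = -198 + 109y
So -198 + 109y = 347, giving y = 5.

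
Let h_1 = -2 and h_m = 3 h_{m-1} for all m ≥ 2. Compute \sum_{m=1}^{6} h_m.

-728

h_2 = 3*(-2) = -6
h_3 = 3*(-6) = -18
h_4 = 3*(-18) = -54
h_5 = 3*(-54) = -162
h_6 = 3*(-162) = -486
Sum = (-2) + (-6) + (-18) + (-54) + (-162) + (-486) = -728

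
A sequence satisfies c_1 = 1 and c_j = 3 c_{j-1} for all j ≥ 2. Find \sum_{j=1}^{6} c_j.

364

c_2 = 3·1 = 3
c_3 = 3·3 = 9
c_4 = 3·9 = 27
c_5 = 3·27 = 81
c_6 = 3·81 = 243
Sum = 1 + 3 + 9 + 27 + 81 + 243 = 364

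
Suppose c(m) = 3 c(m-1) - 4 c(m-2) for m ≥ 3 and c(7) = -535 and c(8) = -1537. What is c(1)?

-5

Rearranging, c(m-2) = (c(m) - 3 c(m-1)) / -4.
c(6) = (-1537 - 3*(-535)) / -4 = 68/-4 = -17
c(5) = (-535 - 3*(-17)) / -4 = -484/-4 = 121
c(4) = (-17 - 3*121) / -4 = -380/-4 = 95
c(3) = (121 - 3*95) / -4 = -164/-4 = 41
c(2) = (95 - 3*41) / -4 = -28/-4 = 7
c(1) = (41 - 3*7) / -4 = 20/-4 = -5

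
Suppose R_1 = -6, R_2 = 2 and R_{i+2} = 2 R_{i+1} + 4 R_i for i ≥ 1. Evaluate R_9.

R_3 = 2*2 + 4*(-6) = -20
R_4 = 2*(-20) + 4*2 = -32
R_5 = 2*(-32) + 4*(-20) = -144
R_6 = 2*(-144) + 4*(-32) = -416
R_7 = 2*(-416) + 4*(-144) = -1408
R_8 = 2*(-1408) + 4*(-416) = -4480
R_9 = 2*(-4480) + 4*(-1408) = -14592

-14592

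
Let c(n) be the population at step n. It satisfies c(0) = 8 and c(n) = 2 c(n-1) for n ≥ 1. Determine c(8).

c(1) = 2(8) = 16
c(2) = 2(16) = 32
c(3) = 2(32) = 64
c(4) = 2(64) = 128
c(5) = 2(128) = 256
c(6) = 2(256) = 512
c(7) = 2(512) = 1024
c(8) = 2(1024) = 2048

2048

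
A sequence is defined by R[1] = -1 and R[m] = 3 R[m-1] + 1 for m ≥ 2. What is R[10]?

R[2] = 3(-1) + 1 = -2
R[3] = 3(-2) + 1 = -5
R[4] = 3(-5) + 1 = -14
R[5] = 3(-14) + 1 = -41
R[6] = 3(-41) + 1 = -122
R[7] = 3(-122) + 1 = -365
R[8] = 3(-365) + 1 = -1094
R[9] = 3(-1094) + 1 = -3281
R[10] = 3(-3281) + 1 = -9842

-9842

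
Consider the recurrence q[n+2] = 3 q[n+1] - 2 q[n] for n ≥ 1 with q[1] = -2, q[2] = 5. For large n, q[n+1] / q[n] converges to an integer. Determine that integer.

The characteristic equation is r^2 - 3r + 2 = 0, which factors as (r - 2)(r - 1) = 0.
So the roots are 2 and 1. Since |2| > |1| and the coefficient of 2^n is non-zero, the ratio tends to 2.

2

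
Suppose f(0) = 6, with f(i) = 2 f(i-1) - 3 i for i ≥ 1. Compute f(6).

24

f(1) = 2*6 - 3 = 9
f(2) = 2*9 - 6 = 12
f(3) = 2*12 - 9 = 15
f(4) = 2*15 - 12 = 18
f(5) = 2*18 - 15 = 21
f(6) = 2*21 - 18 = 24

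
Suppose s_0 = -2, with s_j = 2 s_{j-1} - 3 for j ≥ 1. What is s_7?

-637

s_1 = 2(-2) - 3 = -7
s_2 = 2(-7) - 3 = -17
s_3 = 2(-17) - 3 = -37
s_4 = 2(-37) - 3 = -77
s_5 = 2(-77) - 3 = -157
s_6 = 2(-157) - 3 = -317
s_7 = 2(-317) - 3 = -637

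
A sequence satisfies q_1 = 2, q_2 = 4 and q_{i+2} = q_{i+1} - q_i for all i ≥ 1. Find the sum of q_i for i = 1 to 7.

q_3 = 4 - 2 = 2
q_4 = 2 - 4 = -2
q_5 = (-2) - 2 = -4
q_6 = (-4) - (-2) = -2
q_7 = (-2) - (-4) = 2
Sum = 2 + 4 + 2 + (-2) + (-4) + (-2) + 2 = 2

2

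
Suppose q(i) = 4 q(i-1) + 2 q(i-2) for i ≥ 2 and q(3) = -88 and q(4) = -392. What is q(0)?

Rearranging, q(i-2) = (q(i) - 4 q(i-1)) / 2.
q(2) = (-392 - 4*(-88)) / 2 = -40/2 = -20
q(1) = (-88 - 4*(-20)) / 2 = -8/2 = -4
q(0) = (-20 - 4*(-4)) / 2 = -4/2 = -2

-2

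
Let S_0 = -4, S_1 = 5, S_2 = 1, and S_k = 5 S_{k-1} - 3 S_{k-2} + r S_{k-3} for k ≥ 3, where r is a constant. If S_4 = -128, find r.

5

S_3 = -10 - 4r
S_4 = -53 - 15r
So -53 - 15r = -128, giving r = 5.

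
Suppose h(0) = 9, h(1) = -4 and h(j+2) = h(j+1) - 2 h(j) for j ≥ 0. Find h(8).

h(2) = (-4) - 2·9 = -22
h(3) = (-22) - 2·(-4) = -14
h(4) = (-14) - 2·(-22) = 30
h(5) = 30 - 2·(-14) = 58
h(6) = 58 - 2·30 = -2
h(7) = (-2) - 2·58 = -118
h(8) = (-118) - 2·(-2) = -114

-114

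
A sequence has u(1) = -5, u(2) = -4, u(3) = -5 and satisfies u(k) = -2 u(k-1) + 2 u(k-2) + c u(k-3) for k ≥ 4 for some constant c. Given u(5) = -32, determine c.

u(4) = 2 - 5c
u(5) = -14 + 6c
So -14 + 6c = -32, giving c = -3.

-3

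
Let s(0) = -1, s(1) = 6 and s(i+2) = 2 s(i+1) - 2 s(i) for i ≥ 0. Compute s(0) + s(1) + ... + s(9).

s(2) = 2*6 - 2*(-1) = 14
s(3) = 2*14 - 2*6 = 16
s(4) = 2*16 - 2*14 = 4
s(5) = 2*4 - 2*16 = -24
s(6) = 2*(-24) - 2*4 = -56
s(7) = 2*(-56) - 2*(-24) = -64
s(8) = 2*(-64) - 2*(-56) = -16
s(9) = 2*(-16) - 2*(-64) = 96
Sum = (-1) + 6 + 14 + 16 + 4 + (-24) + (-56) + (-64) + (-16) + 96 = -25

-25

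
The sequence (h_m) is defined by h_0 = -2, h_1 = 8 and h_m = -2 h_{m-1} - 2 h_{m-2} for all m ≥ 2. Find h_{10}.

h_2 = -2(8) - 2(-2) = -12
h_3 = -2(-12) - 2(8) = 8
h_4 = -2(8) - 2(-12) = 8
h_5 = -2(8) - 2(8) = -32
h_6 = -2(-32) - 2(8) = 48
h_7 = -2(48) - 2(-32) = -32
h_8 = -2(-32) - 2(48) = -32
h_9 = -2(-32) - 2(-32) = 128
h_{10} = -2(128) - 2(-32) = -192

-192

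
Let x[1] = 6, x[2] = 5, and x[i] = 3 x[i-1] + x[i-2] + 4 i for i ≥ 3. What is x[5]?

x[3] = 3·5 + 6 + 12 = 33
x[4] = 3·33 + 5 + 16 = 120
x[5] = 3·120 + 33 + 20 = 413

413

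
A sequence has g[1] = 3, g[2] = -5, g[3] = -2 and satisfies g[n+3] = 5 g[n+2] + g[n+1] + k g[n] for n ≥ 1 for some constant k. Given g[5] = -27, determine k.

g[4] = -15 + 3k
g[5] = -77 + 10k
So -77 + 10k = -27, giving k = 5.

5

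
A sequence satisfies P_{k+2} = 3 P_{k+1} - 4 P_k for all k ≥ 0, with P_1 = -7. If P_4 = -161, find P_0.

Let P_0 = w.
P_2 = -21 - 4w
P_3 = -35 - 12w
P_4 = -21 - 20w
So -21 - 20w = -161, giving w = 7.

7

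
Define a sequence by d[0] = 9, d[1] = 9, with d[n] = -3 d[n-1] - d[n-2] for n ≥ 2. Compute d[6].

-1791

d[2] = -3·9 - 9 = -36
d[3] = -3·(-36) - 9 = 99
d[4] = -3·99 - (-36) = -261
d[5] = -3·(-261) - 99 = 684
d[6] = -3·684 - (-261) = -1791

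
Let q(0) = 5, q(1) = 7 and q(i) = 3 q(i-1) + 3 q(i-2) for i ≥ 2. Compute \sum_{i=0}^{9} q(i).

q(2) = 3*7 + 3*5 = 36
q(3) = 3*36 + 3*7 = 129
q(4) = 3*129 + 3*36 = 495
q(5) = 3*495 + 3*129 = 1872
q(6) = 3*1872 + 3*495 = 7101
q(7) = 3*7101 + 3*1872 = 26919
q(8) = 3*26919 + 3*7101 = 102060
q(9) = 3*102060 + 3*26919 = 386937
Sum = 5 + 7 + 36 + 129 + 495 + 1872 + 7101 + 26919 + 102060 + 386937 = 525561

525561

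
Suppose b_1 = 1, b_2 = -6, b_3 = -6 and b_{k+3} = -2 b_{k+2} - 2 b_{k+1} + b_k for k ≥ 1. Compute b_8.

-206

b_4 = -2(-6) - 2(-6) + 1 = 25
b_5 = -2(25) - 2(-6) + (-6) = -44
b_6 = -2(-44) - 2(25) + (-6) = 32
b_7 = -2(32) - 2(-44) + 25 = 49
b_8 = -2(49) - 2(32) + (-44) = -206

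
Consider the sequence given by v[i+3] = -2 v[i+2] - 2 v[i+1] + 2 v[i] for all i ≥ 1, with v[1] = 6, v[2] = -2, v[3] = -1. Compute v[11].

-584

v[4] = -2*(-1) - 2*(-2) + 2*6 = 18
v[5] = -2*18 - 2*(-1) + 2*(-2) = -38
v[6] = -2*(-38) - 2*18 + 2*(-1) = 38
v[7] = -2*38 - 2*(-38) + 2*18 = 36
v[8] = -2*36 - 2*38 + 2*(-38) = -224
v[9] = -2*(-224) - 2*36 + 2*38 = 452
v[10] = -2*452 - 2*(-224) + 2*36 = -384
v[11] = -2*(-384) - 2*452 + 2*(-224) = -584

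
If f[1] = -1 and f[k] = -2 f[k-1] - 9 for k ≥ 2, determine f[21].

2097149

The fixed point is -9/(1 + 2) = -3, so f[k] + 3 = -2(f[k-1] + 3).
Hence f[k] = 2·(-2)^{k-1} - 3.
f[21] = 2·(-2)^{20} - 3 = 2·1048576 - 3 = 2097149.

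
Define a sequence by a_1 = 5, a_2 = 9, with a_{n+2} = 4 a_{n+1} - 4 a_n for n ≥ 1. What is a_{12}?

a_3 = 4·9 - 4·5 = 16
a_4 = 4·16 - 4·9 = 28
a_5 = 4·28 - 4·16 = 48
a_6 = 4·48 - 4·28 = 80
a_7 = 4·80 - 4·48 = 128
a_8 = 4·128 - 4·80 = 192
a_9 = 4·192 - 4·128 = 256
a_{10} = 4·256 - 4·192 = 256
a_{11} = 4·256 - 4·256 = 0
a_{12} = 4·0 - 4·256 = -1024

-1024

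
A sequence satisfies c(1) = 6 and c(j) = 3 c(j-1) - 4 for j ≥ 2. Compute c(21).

The fixed point is -4/(1 - 3) = 2, so c(j) - 2 = 3(c(j-1) - 2).
Hence c(j) = 4·3^{j-1} + 2.
c(21) = 4·3^{20} + 2 = 4·3486784401 + 2 = 13947137606.

13947137606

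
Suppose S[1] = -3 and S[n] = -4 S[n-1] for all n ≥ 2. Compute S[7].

-12288

S[2] = -4·(-3) = 12
S[3] = -4·12 = -48
S[4] = -4·(-48) = 192
S[5] = -4·192 = -768
S[6] = -4·(-768) = 3072
S[7] = -4·3072 = -12288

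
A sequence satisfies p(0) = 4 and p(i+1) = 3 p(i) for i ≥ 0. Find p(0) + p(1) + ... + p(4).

p(1) = 3*4 = 12
p(2) = 3*12 = 36
p(3) = 3*36 = 108
p(4) = 3*108 = 324
Sum = 4 + 12 + 36 + 108 + 324 = 484

484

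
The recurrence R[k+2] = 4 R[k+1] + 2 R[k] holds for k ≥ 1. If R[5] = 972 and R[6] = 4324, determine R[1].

Rearranging, R[k-2] = (R[k] - 4 R[k-1]) / 2.
R[4] = (4324 - 4·972) / 2 = 436/2 = 218
R[3] = (972 - 4·218) / 2 = 100/2 = 50
R[2] = (218 - 4·50) / 2 = 18/2 = 9
R[1] = (50 - 4·9) / 2 = 14/2 = 7

7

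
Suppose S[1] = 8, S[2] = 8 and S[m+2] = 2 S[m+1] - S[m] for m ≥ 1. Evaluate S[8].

8

S[3] = 2(8) - 8 = 8
S[4] = 2(8) - 8 = 8
S[5] = 2(8) - 8 = 8
S[6] = 2(8) - 8 = 8
S[7] = 2(8) - 8 = 8
S[8] = 2(8) - 8 = 8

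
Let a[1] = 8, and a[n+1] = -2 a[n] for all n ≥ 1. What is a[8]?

-1024

a[2] = -2·8 = -16
a[3] = -2·(-16) = 32
a[4] = -2·32 = -64
a[5] = -2·(-64) = 128
a[6] = -2·128 = -256
a[7] = -2·(-256) = 512
a[8] = -2·512 = -1024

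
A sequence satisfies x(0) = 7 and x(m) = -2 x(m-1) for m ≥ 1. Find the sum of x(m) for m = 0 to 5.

-147

x(1) = -2·7 = -14
x(2) = -2·(-14) = 28
x(3) = -2·28 = -56
x(4) = -2·(-56) = 112
x(5) = -2·112 = -224
Sum = 7 + (-14) + 28 + (-56) + 112 + (-224) = -147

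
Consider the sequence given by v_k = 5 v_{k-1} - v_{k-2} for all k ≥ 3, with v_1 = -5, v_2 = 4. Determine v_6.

v_3 = 5*4 - (-5) = 25
v_4 = 5*25 - 4 = 121
v_5 = 5*121 - 25 = 580
v_6 = 5*580 - 121 = 2779

2779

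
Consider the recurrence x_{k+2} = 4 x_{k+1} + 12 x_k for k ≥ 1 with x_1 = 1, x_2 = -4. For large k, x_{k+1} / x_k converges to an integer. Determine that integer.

6

The characteristic equation is r^2 - 4r - 12 = 0, which factors as (r - 6)(r + 2) = 0.
So the roots are 6 and -2. Since |6| > |-2| and the coefficient of 6^k is non-zero, the ratio tends to 6.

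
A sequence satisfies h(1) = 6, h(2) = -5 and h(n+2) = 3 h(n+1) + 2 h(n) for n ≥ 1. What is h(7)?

-807

h(3) = 3*(-5) + 2*6 = -3
h(4) = 3*(-3) + 2*(-5) = -19
h(5) = 3*(-19) + 2*(-3) = -63
h(6) = 3*(-63) + 2*(-19) = -227
h(7) = 3*(-227) + 2*(-63) = -807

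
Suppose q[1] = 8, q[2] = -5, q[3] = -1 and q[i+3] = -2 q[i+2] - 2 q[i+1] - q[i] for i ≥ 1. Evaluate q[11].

-1

q[4] = -2(-1) - 2(-5) - 8 = 4
q[5] = -2(4) - 2(-1) - (-5) = -1
q[6] = -2(-1) - 2(4) - (-1) = -5
q[7] = -2(-5) - 2(-1) - 4 = 8
q[8] = -2(8) - 2(-5) - (-1) = -5
q[9] = -2(-5) - 2(8) - (-5) = -1
q[10] = -2(-1) - 2(-5) - 8 = 4
q[11] = -2(4) - 2(-1) - (-5) = -1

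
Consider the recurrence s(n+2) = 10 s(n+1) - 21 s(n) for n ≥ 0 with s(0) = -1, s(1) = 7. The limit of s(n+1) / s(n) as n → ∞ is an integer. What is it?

7

The characteristic equation is r^2 - 10r + 21 = 0, which factors as (r - 7)(r - 3) = 0.
So the roots are 7 and 3. Since |7| > |3| and the coefficient of 7^n is non-zero, the ratio tends to 7.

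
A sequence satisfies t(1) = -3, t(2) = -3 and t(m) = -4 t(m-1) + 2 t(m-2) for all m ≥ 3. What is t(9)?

t(3) = -4(-3) + 2(-3) = 6
t(4) = -4(6) + 2(-3) = -30
t(5) = -4(-30) + 2(6) = 132
t(6) = -4(132) + 2(-30) = -588
t(7) = -4(-588) + 2(132) = 2616
t(8) = -4(2616) + 2(-588) = -11640
t(9) = -4(-11640) + 2(2616) = 51792

51792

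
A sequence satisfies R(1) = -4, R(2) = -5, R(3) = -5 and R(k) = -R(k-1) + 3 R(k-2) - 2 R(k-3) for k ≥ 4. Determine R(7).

-12

R(4) = -(-5) + 3*(-5) - 2*(-4) = -2
R(5) = -(-2) + 3*(-5) - 2*(-5) = -3
R(6) = -(-3) + 3*(-2) - 2*(-5) = 7
R(7) = -7 + 3*(-3) - 2*(-2) = -12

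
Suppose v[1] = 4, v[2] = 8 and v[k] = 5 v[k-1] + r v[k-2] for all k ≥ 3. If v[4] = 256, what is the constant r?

2

v[3] = 40 + 4r
v[4] = 200 + 28r
So 200 + 28r = 256, giving r = 2.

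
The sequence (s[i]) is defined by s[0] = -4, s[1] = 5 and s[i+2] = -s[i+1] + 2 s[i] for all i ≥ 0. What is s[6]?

-193

s[2] = -5 + 2·(-4) = -13
s[3] = -(-13) + 2·5 = 23
s[4] = -23 + 2·(-13) = -49
s[5] = -(-49) + 2·23 = 95
s[6] = -95 + 2·(-49) = -193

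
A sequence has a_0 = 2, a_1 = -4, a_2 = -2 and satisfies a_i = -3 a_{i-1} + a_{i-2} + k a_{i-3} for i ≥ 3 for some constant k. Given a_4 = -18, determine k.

a_3 = 2 + 2k
a_4 = -8 - 10k
So -8 - 10k = -18, giving k = 1.

1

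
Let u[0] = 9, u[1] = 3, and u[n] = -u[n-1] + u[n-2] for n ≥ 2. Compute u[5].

-12

u[2] = -3 + 9 = 6
u[3] = -6 + 3 = -3
u[4] = -(-3) + 6 = 9
u[5] = -9 + (-3) = -12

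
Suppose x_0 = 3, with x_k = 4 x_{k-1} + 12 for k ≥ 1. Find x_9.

1835004

x_1 = 4(3) + 12 = 24
x_2 = 4(24) + 12 = 108
x_3 = 4(108) + 12 = 444
x_4 = 4(444) + 12 = 1788
x_5 = 4(1788) + 12 = 7164
x_6 = 4(7164) + 12 = 28668
x_7 = 4(28668) + 12 = 114684
x_8 = 4(114684) + 12 = 458748
x_9 = 4(458748) + 12 = 1835004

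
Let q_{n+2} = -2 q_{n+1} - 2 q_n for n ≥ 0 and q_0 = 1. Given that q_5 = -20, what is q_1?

5

Let q_1 = v.
q_2 = -2 - 2v
q_3 = 4 + 2v
q_4 = -4
q_5 = -4v
So -4v = -20, giving v = 5.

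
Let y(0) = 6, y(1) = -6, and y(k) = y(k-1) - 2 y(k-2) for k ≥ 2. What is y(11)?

-6

y(2) = (-6) - 2·6 = -18
y(3) = (-18) - 2·(-6) = -6
y(4) = (-6) - 2·(-18) = 30
y(5) = 30 - 2·(-6) = 42
y(6) = 42 - 2·30 = -18
y(7) = (-18) - 2·42 = -102
y(8) = (-102) - 2·(-18) = -66
y(9) = (-66) - 2·(-102) = 138
y(10) = 138 - 2·(-66) = 270
y(11) = 270 - 2·138 = -6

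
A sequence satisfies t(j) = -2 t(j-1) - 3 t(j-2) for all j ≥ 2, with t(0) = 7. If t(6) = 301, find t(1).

Let t(1) = z.
t(2) = -21 - 2z
t(3) = 42 + z
t(4) = -21 + 4z
t(5) = -84 - 11z
t(6) = 231 + 10z
So 231 + 10z = 301, giving z = 7.

7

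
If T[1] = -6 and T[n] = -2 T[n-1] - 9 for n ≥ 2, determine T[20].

1572861

The fixed point is -9/(1 + 2) = -3, so T[n] + 3 = -2(T[n-1] + 3).
Hence T[n] = -3·(-2)^{n-1} - 3.
T[20] = -3·(-2)^{19} - 3 = -3·-524288 - 3 = 1572861.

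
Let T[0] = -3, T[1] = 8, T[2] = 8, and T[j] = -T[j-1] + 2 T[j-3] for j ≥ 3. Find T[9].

74

T[3] = -8 + 2(-3) = -14
T[4] = -(-14) + 2(8) = 30
T[5] = -30 + 2(8) = -14
T[6] = -(-14) + 2(-14) = -14
T[7] = -(-14) + 2(30) = 74
T[8] = -74 + 2(-14) = -102
T[9] = -(-102) + 2(-14) = 74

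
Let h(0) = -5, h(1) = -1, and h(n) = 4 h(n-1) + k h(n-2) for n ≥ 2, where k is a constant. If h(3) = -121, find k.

5

h(2) = -4 - 5k
h(3) = -16 - 21k
So -16 - 21k = -121, giving k = 5.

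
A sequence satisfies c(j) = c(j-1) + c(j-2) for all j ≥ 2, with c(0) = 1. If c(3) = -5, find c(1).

-3

Let c(1) = w.
c(2) = 1 + w
c(3) = 1 + 2w
So 1 + 2w = -5, giving w = -3.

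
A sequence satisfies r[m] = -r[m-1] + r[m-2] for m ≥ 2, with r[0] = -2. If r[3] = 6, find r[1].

2

Let r[1] = w.
r[2] = -2 - w
r[3] = 2 + 2w
So 2 + 2w = 6, giving w = 2.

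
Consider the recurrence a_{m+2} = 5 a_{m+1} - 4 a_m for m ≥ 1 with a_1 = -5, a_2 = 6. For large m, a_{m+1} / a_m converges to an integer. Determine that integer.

4

The characteristic equation is r^2 - 5r + 4 = 0, which factors as (r - 4)(r - 1) = 0.
So the roots are 4 and 1. Since |4| > |1| and the coefficient of 4^m is non-zero, the ratio tends to 4.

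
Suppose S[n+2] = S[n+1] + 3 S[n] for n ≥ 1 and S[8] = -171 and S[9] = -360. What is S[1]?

1

Rearranging, S[n-2] = (S[n] - S[n-1]) / 3.
S[7] = (-360 - (-171)) / 3 = -189/3 = -63
S[6] = (-171 - (-63)) / 3 = -108/3 = -36
S[5] = (-63 - (-36)) / 3 = -27/3 = -9
S[4] = (-36 - (-9)) / 3 = -27/3 = -9
S[3] = (-9 - (-9)) / 3 = 0/3 = 0
S[2] = (-9 - 0) / 3 = -9/3 = -3
S[1] = (0 - (-3)) / 3 = 3/3 = 1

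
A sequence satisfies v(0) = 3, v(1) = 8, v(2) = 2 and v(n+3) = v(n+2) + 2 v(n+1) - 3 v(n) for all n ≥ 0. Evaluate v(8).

-112

v(3) = 2 + 2*8 - 3*3 = 9
v(4) = 9 + 2*2 - 3*8 = -11
v(5) = (-11) + 2*9 - 3*2 = 1
v(6) = 1 + 2*(-11) - 3*9 = -48
v(7) = (-48) + 2*1 - 3*(-11) = -13
v(8) = (-13) + 2*(-48) - 3*1 = -112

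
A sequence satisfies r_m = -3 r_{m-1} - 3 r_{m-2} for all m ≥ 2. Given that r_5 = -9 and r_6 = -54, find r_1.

Rearranging, r_{m-2} = (r_m + 3 r_{m-1}) / -3.
r_4 = (-54 + 3·(-9)) / -3 = -81/-3 = 27
r_3 = (-9 + 3·27) / -3 = 72/-3 = -24
r_2 = (27 + 3·(-24)) / -3 = -45/-3 = 15
r_1 = (-24 + 3·15) / -3 = 21/-3 = -7

-7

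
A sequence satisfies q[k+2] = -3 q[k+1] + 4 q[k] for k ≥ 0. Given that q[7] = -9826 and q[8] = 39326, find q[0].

5

Rearranging, q[k-2] = (q[k] + 3 q[k-1]) / 4.
q[6] = (39326 + 3*(-9826)) / 4 = 9848/4 = 2462
q[5] = (-9826 + 3*2462) / 4 = -2440/4 = -610
q[4] = (2462 + 3*(-610)) / 4 = 632/4 = 158
q[3] = (-610 + 3*158) / 4 = -136/4 = -34
q[2] = (158 + 3*(-34)) / 4 = 56/4 = 14
q[1] = (-34 + 3*14) / 4 = 8/4 = 2
q[0] = (14 + 3*2) / 4 = 20/4 = 5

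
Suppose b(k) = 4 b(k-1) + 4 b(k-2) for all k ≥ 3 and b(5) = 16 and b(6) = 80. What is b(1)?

-1

Rearranging, b(k-2) = (b(k) - 4 b(k-1)) / 4.
b(4) = (80 - 4·16) / 4 = 16/4 = 4
b(3) = (16 - 4·4) / 4 = 0/4 = 0
b(2) = (4 - 4·0) / 4 = 4/4 = 1
b(1) = (0 - 4·1) / 4 = -4/4 = -1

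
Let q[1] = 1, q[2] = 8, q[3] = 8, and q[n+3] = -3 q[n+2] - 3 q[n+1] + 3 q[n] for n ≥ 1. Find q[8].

549

q[4] = -3·8 - 3·8 + 3·1 = -45
q[5] = -3·(-45) - 3·8 + 3·8 = 135
q[6] = -3·135 - 3·(-45) + 3·8 = -246
q[7] = -3·(-246) - 3·135 + 3·(-45) = 198
q[8] = -3·198 - 3·(-246) + 3·135 = 549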